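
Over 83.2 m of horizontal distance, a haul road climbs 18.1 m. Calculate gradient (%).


Formula: Gradient = rise / run * 100
Gradient = 18.1 / 83.2 * 100 = 21.8%

21.8


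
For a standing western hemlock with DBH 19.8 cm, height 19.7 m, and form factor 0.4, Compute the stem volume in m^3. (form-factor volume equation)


Formula: V = pi * (DBH/200)^2 * H * ff
Radius = DBH/200 = 19.8/200 = 0.099 m
Radius^2 = 0.099^2 = 0.009801 m^2
V = pi * 0.009801 * 19.7 * 0.4
V = 0.243 m^3

0.243


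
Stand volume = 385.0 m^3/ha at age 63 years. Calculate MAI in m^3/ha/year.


Formula: MAI = Total Volume / Stand Age
MAI = 385.0 m^3/ha / 63 years
MAI = 6.11 m^3/ha/year

6.11


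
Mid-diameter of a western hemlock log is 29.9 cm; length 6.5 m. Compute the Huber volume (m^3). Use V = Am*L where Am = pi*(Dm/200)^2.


Huber: V = Am * L,  Am = pi*(Dm/200)^2
Am = pi*(29.9/200)^2 = 0.070215 m^2
V = 0.070215*6.5 = 0.4564 m^3

0.4564


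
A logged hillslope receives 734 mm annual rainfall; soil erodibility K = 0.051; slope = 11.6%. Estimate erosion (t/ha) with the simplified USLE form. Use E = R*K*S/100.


Formula: E = R * K * S / 100  (simplified USLE)
R * K = 734 * 0.051 = 37.434
E = 37.434 * 11.6 / 100 = 4.34 t/ha

4.34


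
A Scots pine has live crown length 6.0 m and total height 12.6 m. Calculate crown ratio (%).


Formula: Crown Ratio = (Crown Length / Total Height) * 100
CR = (6.0 m / 12.6 m) * 100
CR = 0.4762 * 100 = 47.6%

47.6


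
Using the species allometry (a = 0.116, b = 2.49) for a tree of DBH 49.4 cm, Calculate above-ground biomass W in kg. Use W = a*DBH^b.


Formula: W = a * DBH^b  (allometric power law)
DBH^b = 49.4^2.49 = 16496.0553
W = 0.116 * 16496.0553 = 1913.5 kg

1913.5


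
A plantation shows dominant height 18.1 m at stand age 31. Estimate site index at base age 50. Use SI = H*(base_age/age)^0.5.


Formula: SI = H_dom * (base_age / age)^0.5
Age ratio = 50 / 31 = 1.6129
sqrt(age_ratio) = 1.27
SI = 18.1 * 1.27 = 23.0 m

23.0


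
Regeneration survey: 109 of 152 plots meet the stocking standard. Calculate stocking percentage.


Formula: Stocking % = stocked plots / total plots * 100
Stocking = 109 / 152 * 100
Stocking = 0.7171 * 100 = 71.7%

71.7


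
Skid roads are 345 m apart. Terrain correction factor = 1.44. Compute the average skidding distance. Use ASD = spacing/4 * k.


Formula: ASD = (spacing / 4) * correction
Uncorrected distance = spacing / 4 = 345 / 4 = 86.25 m
ASD = 86.25 * 1.44 = 124 m

124


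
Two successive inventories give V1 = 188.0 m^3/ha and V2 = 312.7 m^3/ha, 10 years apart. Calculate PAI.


Formula: PAI = (V_T2 - V_T1) / (T2 - T1)
Volume increment = 312.7 - 188.0 = 124.7 m^3/ha
PAI = 124.7 / 10 = 12.47 m^3/ha/year

12.47


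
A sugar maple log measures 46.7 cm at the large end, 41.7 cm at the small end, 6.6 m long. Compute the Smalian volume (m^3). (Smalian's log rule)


Smalian: V = (A1 + A2)/2 * L,  A = pi*(D/200)^2
A1 = pi*(46.7/200)^2 = 0.171287 m^2
A2 = pi*(41.7/200)^2 = 0.136572 m^2
V = (0.171287+0.136572)/2*6.6 = 1.0159 m^3

1.0159


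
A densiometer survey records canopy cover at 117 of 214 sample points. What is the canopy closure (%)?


Formula: Canopy closure = covered points / total points * 100
Closure = 117 / 214 * 100
Closure = 0.5467 * 100 = 54.7%

54.7


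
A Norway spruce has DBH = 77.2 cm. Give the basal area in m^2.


Formula: BA = pi * (DBH/2)^2 / 10000  (cm^2 to m^2)
Radius = DBH/2 = 77.2/2 = 38.6 cm
BA = pi * 38.6^2 / 10000
   = 4680.8474 cm^2 / 10000
   = 0.4681 m^2

0.4681


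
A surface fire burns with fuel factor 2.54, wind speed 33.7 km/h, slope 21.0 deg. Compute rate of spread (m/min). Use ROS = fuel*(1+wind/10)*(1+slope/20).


Formula: ROS = fuel * (1 + wind/10) * (1 + slope/20)
Wind factor = 1 + 33.7/10 = 4.37
Slope factor = 1 + 21.0/20 = 2.05
ROS = 2.54 * 4.37 * 2.05 = 22.75 m/min

22.75


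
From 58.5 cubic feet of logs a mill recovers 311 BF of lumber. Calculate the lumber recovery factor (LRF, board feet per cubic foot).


Formula: LRF = Lumber Output (BF) / Log Input (ft^3)
LRF = 311 BF / 58.5 ft^3
LRF = 5.32 BF/ft^3

5.32


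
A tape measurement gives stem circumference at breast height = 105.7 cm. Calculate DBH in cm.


Formula: DBH = C / pi
DBH = 105.7 / pi
pi = 3.14159...
DBH = 33.6 cm

33.6


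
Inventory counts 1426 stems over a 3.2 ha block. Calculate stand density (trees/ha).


Formula: Stand Density = N_trees / Area_ha
Density = 1426 trees / 3.2 ha
Density = 446 trees/ha

446


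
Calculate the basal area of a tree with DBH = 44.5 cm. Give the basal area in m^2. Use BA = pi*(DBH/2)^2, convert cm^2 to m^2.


Formula: BA = pi * (DBH/2)^2 / 10000  (cm^2 to m^2)
Radius = DBH/2 = 44.5/2 = 22.25 cm
BA = pi * 22.25^2 / 10000
   = 1555.2847 cm^2 / 10000
   = 0.1555 m^2

0.1555


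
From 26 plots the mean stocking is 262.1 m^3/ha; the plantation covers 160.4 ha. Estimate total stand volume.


Formula: Total Volume = Mean Volume per ha * Total Area
Total Volume = 262.1 m^3/ha * 160.4 ha
Total Volume = 42041 m^3

42041


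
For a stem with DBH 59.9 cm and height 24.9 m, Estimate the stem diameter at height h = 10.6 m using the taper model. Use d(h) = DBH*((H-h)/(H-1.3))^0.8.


Taper: d(h) = DBH * ((H - h) / (H - 1.3))^0.8
Numerator = H - h = 24.9 - 10.6 = 14.3 m
Denominator = H - 1.3 = 24.9 - 1.3 = 23.6 m
Ratio = 14.3 / 23.6 = 0.60593
d = 59.9 * 0.60593^0.8 = 40.1 cm

40.1


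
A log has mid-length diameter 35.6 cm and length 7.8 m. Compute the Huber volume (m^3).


Huber: V = Am * L,  Am = pi*(Dm/200)^2
Am = pi*(35.6/200)^2 = 0.099538 m^2
V = 0.099538*7.8 = 0.7764 m^3

0.7764


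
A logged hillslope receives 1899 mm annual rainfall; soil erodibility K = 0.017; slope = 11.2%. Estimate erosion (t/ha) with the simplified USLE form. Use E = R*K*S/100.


Formula: E = R * K * S / 100  (simplified USLE)
R * K = 1899 * 0.017 = 32.283
E = 32.283 * 11.2 / 100 = 3.62 t/ha

3.62


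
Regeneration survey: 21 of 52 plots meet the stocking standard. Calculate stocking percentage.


Formula: Stocking % = stocked plots / total plots * 100
Stocking = 21 / 52 * 100
Stocking = 0.4038 * 100 = 40.4%

40.4


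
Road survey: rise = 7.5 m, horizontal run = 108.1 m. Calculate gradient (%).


Formula: Gradient = rise / run * 100
Gradient = 7.5 / 108.1 * 100 = 6.9%

6.9


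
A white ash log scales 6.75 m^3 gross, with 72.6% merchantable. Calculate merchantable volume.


Formula: MV = V_total * (merchantable_pct / 100)
Merchantable fraction = 72.6% / 100 = 0.726
MV = 6.75 m^3 * 0.726 = 4.901 m^3

4.901


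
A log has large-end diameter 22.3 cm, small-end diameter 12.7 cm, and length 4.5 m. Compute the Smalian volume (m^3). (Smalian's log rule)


Smalian: V = (A1 + A2)/2 * L,  A = pi*(D/200)^2
A1 = pi*(22.3/200)^2 = 0.039057 m^2
A2 = pi*(12.7/200)^2 = 0.012668 m^2
V = (0.039057+0.012668)/2*4.5 = 0.1164 m^3

0.1164


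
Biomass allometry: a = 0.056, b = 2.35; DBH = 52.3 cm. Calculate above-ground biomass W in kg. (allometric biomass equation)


Formula: W = a * DBH^b  (allometric power law)
DBH^b = 52.3^2.35 = 10926.4471
W = 0.056 * 10926.4471 = 611.9 kg

611.9


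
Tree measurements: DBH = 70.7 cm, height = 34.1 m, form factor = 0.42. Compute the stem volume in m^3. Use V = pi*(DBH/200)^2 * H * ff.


Formula: V = pi * (DBH/200)^2 * H * ff
Radius = DBH/200 = 70.7/200 = 0.3535 m
Radius^2 = 0.3535^2 = 0.12496225 m^2
V = pi * 0.12496225 * 34.1 * 0.42
V = 5.623 m^3

5.623


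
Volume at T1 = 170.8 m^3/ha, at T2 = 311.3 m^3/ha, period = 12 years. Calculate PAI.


Formula: PAI = (V_T2 - V_T1) / (T2 - T1)
Volume increment = 311.3 - 170.8 = 140.5 m^3/ha
PAI = 140.5 / 12 = 11.71 m^3/ha/year

11.71


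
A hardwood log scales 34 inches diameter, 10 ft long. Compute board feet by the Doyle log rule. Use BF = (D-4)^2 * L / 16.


Doyle: BF = (D - 4)^2 * L / 16
Adjusted diameter = 34 - 4 = 30 in
(D-4)^2 = 30^2 = 900
BF = 900 * 10 / 16 = 563 BF

563


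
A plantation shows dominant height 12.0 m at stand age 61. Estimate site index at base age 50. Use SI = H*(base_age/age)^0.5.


Formula: SI = H_dom * (base_age / age)^0.5
Age ratio = 50 / 61 = 0.81967
sqrt(age_ratio) = 0.90536
SI = 12.0 * 0.90536 = 10.9 m

10.9


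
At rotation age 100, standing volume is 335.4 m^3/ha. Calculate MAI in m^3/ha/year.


Formula: MAI = Total Volume / Stand Age
MAI = 335.4 m^3/ha / 100 years
MAI = 3.35 m^3/ha/year

3.35


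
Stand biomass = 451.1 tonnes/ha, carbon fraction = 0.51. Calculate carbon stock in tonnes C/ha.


Formula: Carbon Stock = Biomass * Carbon Fraction
C = 451.1 t/ha * 0.51
C = 230.1 t C/ha

230.1


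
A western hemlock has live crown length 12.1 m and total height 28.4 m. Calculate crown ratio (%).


Formula: Crown Ratio = (Crown Length / Total Height) * 100
CR = (12.1 m / 28.4 m) * 100
CR = 0.4261 * 100 = 42.6%

42.6


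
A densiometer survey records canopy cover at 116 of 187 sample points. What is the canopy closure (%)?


Formula: Canopy closure = covered points / total points * 100
Closure = 116 / 187 * 100
Closure = 0.6203 * 100 = 62.0%

62.0


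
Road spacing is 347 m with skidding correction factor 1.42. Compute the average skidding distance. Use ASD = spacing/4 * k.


Formula: ASD = (spacing / 4) * correction
Uncorrected distance = spacing / 4 = 347 / 4 = 86.75 m
ASD = 86.75 * 1.42 = 123 m

123


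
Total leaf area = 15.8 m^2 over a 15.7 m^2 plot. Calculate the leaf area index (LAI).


Formula: LAI = total leaf area / ground area  (dimensionless)
LAI = 15.8 m^2 / 15.7 m^2
LAI = 1.01

1.01


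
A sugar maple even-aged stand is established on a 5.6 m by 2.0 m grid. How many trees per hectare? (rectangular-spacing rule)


Formula: TPH = 10000 m^2/ha / (spacing_x * spacing_y)
Area per tree = 5.6 m * 2.0 m = 11.2 m^2
TPH = 10000 / 11.2 = 893 trees/ha

893


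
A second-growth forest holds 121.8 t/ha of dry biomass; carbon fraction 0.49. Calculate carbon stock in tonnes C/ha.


Formula: Carbon Stock = Biomass * Carbon Fraction
C = 121.8 t/ha * 0.49
C = 59.7 t C/ha

59.7


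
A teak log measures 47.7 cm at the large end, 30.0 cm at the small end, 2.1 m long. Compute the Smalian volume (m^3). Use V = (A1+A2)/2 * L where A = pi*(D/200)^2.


Smalian: V = (A1 + A2)/2 * L,  A = pi*(D/200)^2
A1 = pi*(47.7/200)^2 = 0.178701 m^2
A2 = pi*(30.0/200)^2 = 0.070686 m^2
V = (0.178701+0.070686)/2*2.1 = 0.2619 m^3

0.2619


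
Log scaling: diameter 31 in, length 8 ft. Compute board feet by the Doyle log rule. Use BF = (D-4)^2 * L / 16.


Doyle: BF = (D - 4)^2 * L / 16
Adjusted diameter = 31 - 4 = 27 in
(D-4)^2 = 27^2 = 729
BF = 729 * 8 / 16 = 365 BF

365


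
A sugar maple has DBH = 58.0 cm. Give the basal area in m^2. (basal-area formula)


Formula: BA = pi * (DBH/2)^2 / 10000  (cm^2 to m^2)
Radius = DBH/2 = 58.0/2 = 29.0 cm
BA = pi * 29.0^2 / 10000
   = 2642.0794 cm^2 / 10000
   = 0.2642 m^2

0.2642


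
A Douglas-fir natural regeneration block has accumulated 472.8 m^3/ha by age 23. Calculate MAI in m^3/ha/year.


Formula: MAI = Total Volume / Stand Age
MAI = 472.8 m^3/ha / 23 years
MAI = 20.56 m^3/ha/year

20.56


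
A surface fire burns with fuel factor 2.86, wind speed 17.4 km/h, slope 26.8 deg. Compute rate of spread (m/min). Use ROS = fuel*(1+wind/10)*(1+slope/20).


Formula: ROS = fuel * (1 + wind/10) * (1 + slope/20)
Wind factor = 1 + 17.4/10 = 2.74
Slope factor = 1 + 26.8/20 = 2.34
ROS = 2.86 * 2.74 * 2.34 = 18.34 m/min

18.34


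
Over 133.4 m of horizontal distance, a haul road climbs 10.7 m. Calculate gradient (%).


Formula: Gradient = rise / run * 100
Gradient = 10.7 / 133.4 * 100 = 8.0%

8.0


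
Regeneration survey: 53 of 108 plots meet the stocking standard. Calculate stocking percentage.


Formula: Stocking % = stocked plots / total plots * 100
Stocking = 53 / 108 * 100
Stocking = 0.4907 * 100 = 49.1%

49.1


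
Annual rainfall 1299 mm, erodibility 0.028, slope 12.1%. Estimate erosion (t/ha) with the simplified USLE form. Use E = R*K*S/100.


Formula: E = R * K * S / 100  (simplified USLE)
R * K = 1299 * 0.028 = 36.372
E = 36.372 * 12.1 / 100 = 4.4 t/ha

4.4


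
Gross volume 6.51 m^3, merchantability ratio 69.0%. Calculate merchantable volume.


Formula: MV = V_total * (merchantable_pct / 100)
Merchantable fraction = 69.0% / 100 = 0.69
MV = 6.51 m^3 * 0.69 = 4.492 m^3

4.492


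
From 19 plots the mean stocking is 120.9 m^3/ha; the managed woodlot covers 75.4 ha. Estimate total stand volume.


Formula: Total Volume = Mean Volume per ha * Total Area
Total Volume = 120.9 m^3/ha * 75.4 ha
Total Volume = 9116 m^3

9116


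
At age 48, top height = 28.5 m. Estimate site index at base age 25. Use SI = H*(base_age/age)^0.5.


Formula: SI = H_dom * (base_age / age)^0.5
Age ratio = 25 / 48 = 0.52083
sqrt(age_ratio) = 0.72169
SI = 28.5 * 0.72169 = 20.6 m

20.6


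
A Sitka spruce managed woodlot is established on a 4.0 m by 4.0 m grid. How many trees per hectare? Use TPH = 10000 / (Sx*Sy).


Formula: TPH = 10000 m^2/ha / (spacing_x * spacing_y)
Area per tree = 4.0 m * 4.0 m = 16.0 m^2
TPH = 10000 / 16.0 = 625 trees/ha

625


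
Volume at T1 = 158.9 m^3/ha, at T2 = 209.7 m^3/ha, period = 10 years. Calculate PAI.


Formula: PAI = (V_T2 - V_T1) / (T2 - T1)
Volume increment = 209.7 - 158.9 = 50.8 m^3/ha
PAI = 50.8 / 10 = 5.08 m^3/ha/year

5.08


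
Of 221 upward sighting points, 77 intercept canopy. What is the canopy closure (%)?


Formula: Canopy closure = covered points / total points * 100
Closure = 77 / 221 * 100
Closure = 0.3484 * 100 = 34.8%

34.8


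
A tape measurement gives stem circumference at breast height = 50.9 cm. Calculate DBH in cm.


Formula: DBH = C / pi
DBH = 50.9 / pi
pi = 3.14159...
DBH = 16.2 cm

16.2


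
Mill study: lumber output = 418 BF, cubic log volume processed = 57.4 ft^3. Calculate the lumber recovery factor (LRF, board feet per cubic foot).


Formula: LRF = Lumber Output (BF) / Log Input (ft^3)
LRF = 418 BF / 57.4 ft^3
LRF = 7.28 BF/ft^3

7.28


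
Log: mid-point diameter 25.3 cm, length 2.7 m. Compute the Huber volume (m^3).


Huber: V = Am * L,  Am = pi*(Dm/200)^2
Am = pi*(25.3/200)^2 = 0.050273 m^2
V = 0.050273*2.7 = 0.1357 m^3

0.1357


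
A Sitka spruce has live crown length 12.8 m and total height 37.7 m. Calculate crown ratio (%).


Formula: Crown Ratio = (Crown Length / Total Height) * 100
CR = (12.8 m / 37.7 m) * 100
CR = 0.3395 * 100 = 34.0%

34.0


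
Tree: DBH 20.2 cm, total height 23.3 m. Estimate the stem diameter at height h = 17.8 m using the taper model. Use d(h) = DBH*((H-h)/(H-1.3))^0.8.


Taper: d(h) = DBH * ((H - h) / (H - 1.3))^0.8
Numerator = H - h = 23.3 - 17.8 = 5.5 m
Denominator = H - 1.3 = 23.3 - 1.3 = 22.0 m
Ratio = 5.5 / 22.0 = 0.25
d = 20.2 * 0.25^0.8 = 6.7 cm

6.7


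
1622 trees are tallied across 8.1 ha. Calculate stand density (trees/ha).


Formula: Stand Density = N_trees / Area_ha
Density = 1622 trees / 8.1 ha
Density = 200 trees/ha

200


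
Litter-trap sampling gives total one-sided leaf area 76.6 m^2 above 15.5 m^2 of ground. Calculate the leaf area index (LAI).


Formula: LAI = total leaf area / ground area  (dimensionless)
LAI = 76.6 m^2 / 15.5 m^2
LAI = 4.94

4.94


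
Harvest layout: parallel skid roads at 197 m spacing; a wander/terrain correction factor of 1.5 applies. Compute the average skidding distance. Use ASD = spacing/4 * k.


Formula: ASD = (spacing / 4) * correction
Uncorrected distance = spacing / 4 = 197 / 4 = 49.25 m
ASD = 49.25 * 1.5 = 74 m

74


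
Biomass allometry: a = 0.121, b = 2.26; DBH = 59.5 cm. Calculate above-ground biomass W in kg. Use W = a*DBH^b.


Formula: W = a * DBH^b  (allometric power law)
DBH^b = 59.5^2.26 = 10242.5559
W = 0.121 * 10242.5559 = 1239.3 kg

1239.3


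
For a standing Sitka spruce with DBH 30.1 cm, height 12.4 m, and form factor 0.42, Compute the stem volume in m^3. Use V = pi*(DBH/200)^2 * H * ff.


Formula: V = pi * (DBH/200)^2 * H * ff
Radius = DBH/200 = 30.1/200 = 0.1505 m
Radius^2 = 0.1505^2 = 0.02265025 m^2
V = pi * 0.02265025 * 12.4 * 0.42
V = 0.371 m^3

0.371


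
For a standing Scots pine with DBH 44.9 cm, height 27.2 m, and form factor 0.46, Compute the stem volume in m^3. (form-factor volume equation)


Formula: V = pi * (DBH/200)^2 * H * ff
Radius = DBH/200 = 44.9/200 = 0.2245 m
Radius^2 = 0.2245^2 = 0.05040025 m^2
V = pi * 0.05040025 * 27.2 * 0.46
V = 1.981 m^3

1.981


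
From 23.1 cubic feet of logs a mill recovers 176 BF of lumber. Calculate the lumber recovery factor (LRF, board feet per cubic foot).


Formula: LRF = Lumber Output (BF) / Log Input (ft^3)
LRF = 176 BF / 23.1 ft^3
LRF = 7.62 BF/ft^3

7.62


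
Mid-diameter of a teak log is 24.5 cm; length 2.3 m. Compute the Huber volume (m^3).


Huber: V = Am * L,  Am = pi*(Dm/200)^2
Am = pi*(24.5/200)^2 = 0.047144 m^2
V = 0.047144*2.3 = 0.1084 m^3

0.1084


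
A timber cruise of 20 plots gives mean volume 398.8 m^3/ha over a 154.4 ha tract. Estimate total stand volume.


Formula: Total Volume = Mean Volume per ha * Total Area
Total Volume = 398.8 m^3/ha * 154.4 ha
Total Volume = 61575 m^3

61575


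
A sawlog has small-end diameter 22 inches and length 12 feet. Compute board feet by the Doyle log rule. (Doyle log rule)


Doyle: BF = (D - 4)^2 * L / 16
Adjusted diameter = 22 - 4 = 18 in
(D-4)^2 = 18^2 = 324
BF = 324 * 12 / 16 = 243 BF

243


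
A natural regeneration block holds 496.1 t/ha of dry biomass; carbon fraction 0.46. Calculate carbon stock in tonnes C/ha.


Formula: Carbon Stock = Biomass * Carbon Fraction
C = 496.1 t/ha * 0.46
C = 228.2 t C/ha

228.2


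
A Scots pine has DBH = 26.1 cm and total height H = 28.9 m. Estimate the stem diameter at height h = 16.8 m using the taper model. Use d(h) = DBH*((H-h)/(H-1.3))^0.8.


Taper: d(h) = DBH * ((H - h) / (H - 1.3))^0.8
Numerator = H - h = 28.9 - 16.8 = 12.1 m
Denominator = H - 1.3 = 28.9 - 1.3 = 27.6 m
Ratio = 12.1 / 27.6 = 0.43841
d = 26.1 * 0.43841^0.8 = 13.5 cm

13.5


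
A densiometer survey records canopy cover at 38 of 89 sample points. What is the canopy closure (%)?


Formula: Canopy closure = covered points / total points * 100
Closure = 38 / 89 * 100
Closure = 0.427 * 100 = 42.7%

42.7


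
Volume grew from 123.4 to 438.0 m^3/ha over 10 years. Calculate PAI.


Formula: PAI = (V_T2 - V_T1) / (T2 - T1)
Volume increment = 438.0 - 123.4 = 314.6 m^3/ha
PAI = 314.6 / 10 = 31.46 m^3/ha/year

31.46


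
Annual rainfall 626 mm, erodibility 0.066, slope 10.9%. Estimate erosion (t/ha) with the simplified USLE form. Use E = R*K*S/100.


Formula: E = R * K * S / 100  (simplified USLE)
R * K = 626 * 0.066 = 41.316
E = 41.316 * 10.9 / 100 = 4.5 t/ha

4.5


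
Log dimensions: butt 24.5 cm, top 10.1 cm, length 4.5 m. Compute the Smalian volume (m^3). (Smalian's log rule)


Smalian: V = (A1 + A2)/2 * L,  A = pi*(D/200)^2
A1 = pi*(24.5/200)^2 = 0.047144 m^2
A2 = pi*(10.1/200)^2 = 0.008012 m^2
V = (0.047144+0.008012)/2*4.5 = 0.1241 m^3

0.1241


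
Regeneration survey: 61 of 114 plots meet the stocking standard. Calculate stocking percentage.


Formula: Stocking % = stocked plots / total plots * 100
Stocking = 61 / 114 * 100
Stocking = 0.5351 * 100 = 53.5%

53.5


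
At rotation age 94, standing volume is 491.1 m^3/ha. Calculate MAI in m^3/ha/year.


Formula: MAI = Total Volume / Stand Age
MAI = 491.1 m^3/ha / 94 years
MAI = 5.22 m^3/ha/year

5.22


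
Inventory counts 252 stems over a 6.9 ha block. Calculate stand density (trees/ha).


Formula: Stand Density = N_trees / Area_ha
Density = 252 trees / 6.9 ha
Density = 37 trees/ha

37


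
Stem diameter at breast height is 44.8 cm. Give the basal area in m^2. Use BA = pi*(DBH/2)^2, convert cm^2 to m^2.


Formula: BA = pi * (DBH/2)^2 / 10000  (cm^2 to m^2)
Radius = DBH/2 = 44.8/2 = 22.4 cm
BA = pi * 22.4^2 / 10000
   = 1576.3255 cm^2 / 10000
   = 0.1576 m^2

0.1576


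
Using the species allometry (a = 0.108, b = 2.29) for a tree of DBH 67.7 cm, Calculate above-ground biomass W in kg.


Formula: W = a * DBH^b  (allometric power law)
DBH^b = 67.7^2.29 = 15561.378
W = 0.108 * 15561.378 = 1680.6 kg

1680.6


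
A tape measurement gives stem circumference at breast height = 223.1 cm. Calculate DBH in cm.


Formula: DBH = C / pi
DBH = 223.1 / pi
pi = 3.14159...
DBH = 71.0 cm

71.0


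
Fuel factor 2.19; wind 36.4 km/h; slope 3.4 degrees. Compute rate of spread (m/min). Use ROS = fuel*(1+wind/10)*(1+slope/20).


Formula: ROS = fuel * (1 + wind/10) * (1 + slope/20)
Wind factor = 1 + 36.4/10 = 4.64
Slope factor = 1 + 3.4/20 = 1.17
ROS = 2.19 * 4.64 * 1.17 = 11.89 m/min

11.89


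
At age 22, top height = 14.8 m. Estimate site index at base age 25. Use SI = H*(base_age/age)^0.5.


Formula: SI = H_dom * (base_age / age)^0.5
Age ratio = 25 / 22 = 1.13636
sqrt(age_ratio) = 1.066
SI = 14.8 * 1.066 = 15.8 m

15.8


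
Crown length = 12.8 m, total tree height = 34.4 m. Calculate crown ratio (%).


Formula: Crown Ratio = (Crown Length / Total Height) * 100
CR = (12.8 m / 34.4 m) * 100
CR = 0.3721 * 100 = 37.2%

37.2


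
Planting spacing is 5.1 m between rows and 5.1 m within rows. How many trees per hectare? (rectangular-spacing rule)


Formula: TPH = 10000 m^2/ha / (spacing_x * spacing_y)
Area per tree = 5.1 m * 5.1 m = 26.01 m^2
TPH = 10000 / 26.01 = 384 trees/ha

384


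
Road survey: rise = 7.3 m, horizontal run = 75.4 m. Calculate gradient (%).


Formula: Gradient = rise / run * 100
Gradient = 7.3 / 75.4 * 100 = 9.7%

9.7


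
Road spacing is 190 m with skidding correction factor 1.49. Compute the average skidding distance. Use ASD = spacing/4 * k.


Formula: ASD = (spacing / 4) * correction
Uncorrected distance = spacing / 4 = 190 / 4 = 47.5 m
ASD = 47.5 * 1.49 = 71 m

71


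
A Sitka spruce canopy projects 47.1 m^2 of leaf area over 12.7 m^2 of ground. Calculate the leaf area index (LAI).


Formula: LAI = total leaf area / ground area  (dimensionless)
LAI = 47.1 m^2 / 12.7 m^2
LAI = 3.71

3.71


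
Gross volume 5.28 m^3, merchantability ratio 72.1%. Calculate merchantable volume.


Formula: MV = V_total * (merchantable_pct / 100)
Merchantable fraction = 72.1% / 100 = 0.721
MV = 5.28 m^3 * 0.721 = 3.807 m^3

3.807


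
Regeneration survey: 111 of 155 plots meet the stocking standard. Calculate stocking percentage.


Formula: Stocking % = stocked plots / total plots * 100
Stocking = 111 / 155 * 100
Stocking = 0.7161 * 100 = 71.6%

71.6


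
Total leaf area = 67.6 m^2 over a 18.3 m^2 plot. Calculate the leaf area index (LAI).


Formula: LAI = total leaf area / ground area  (dimensionless)
LAI = 67.6 m^2 / 18.3 m^2
LAI = 3.69

3.69


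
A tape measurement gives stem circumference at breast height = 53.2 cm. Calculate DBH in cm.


Formula: DBH = C / pi
DBH = 53.2 / pi
pi = 3.14159...
DBH = 16.9 cm

16.9


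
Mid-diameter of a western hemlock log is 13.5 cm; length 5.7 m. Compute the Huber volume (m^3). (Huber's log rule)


Huber: V = Am * L,  Am = pi*(Dm/200)^2
Am = pi*(13.5/200)^2 = 0.014314 m^2
V = 0.014314*5.7 = 0.0816 m^3

0.0816


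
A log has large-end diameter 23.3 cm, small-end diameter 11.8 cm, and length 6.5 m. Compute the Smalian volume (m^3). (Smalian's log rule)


Smalian: V = (A1 + A2)/2 * L,  A = pi*(D/200)^2
A1 = pi*(23.3/200)^2 = 0.042638 m^2
A2 = pi*(11.8/200)^2 = 0.010936 m^2
V = (0.042638+0.010936)/2*6.5 = 0.1741 m^3

0.1741


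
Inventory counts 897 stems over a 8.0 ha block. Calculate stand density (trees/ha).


Formula: Stand Density = N_trees / Area_ha
Density = 897 trees / 8.0 ha
Density = 112 trees/ha

112


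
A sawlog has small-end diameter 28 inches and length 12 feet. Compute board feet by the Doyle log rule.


Doyle: BF = (D - 4)^2 * L / 16
Adjusted diameter = 28 - 4 = 24 in
(D-4)^2 = 24^2 = 576
BF = 576 * 12 / 16 = 432 BF

432


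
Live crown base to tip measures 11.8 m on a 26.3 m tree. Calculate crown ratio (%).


Formula: Crown Ratio = (Crown Length / Total Height) * 100
CR = (11.8 m / 26.3 m) * 100
CR = 0.4487 * 100 = 44.9%

44.9


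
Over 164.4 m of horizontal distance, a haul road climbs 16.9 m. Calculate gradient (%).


Formula: Gradient = rise / run * 100
Gradient = 16.9 / 164.4 * 100 = 10.3%

10.3


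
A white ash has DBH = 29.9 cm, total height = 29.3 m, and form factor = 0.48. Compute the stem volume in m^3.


Formula: V = pi * (DBH/200)^2 * H * ff
Radius = DBH/200 = 29.9/200 = 0.1495 m
Radius^2 = 0.1495^2 = 0.02235025 m^2
V = pi * 0.02235025 * 29.3 * 0.48
V = 0.988 m^3

0.988


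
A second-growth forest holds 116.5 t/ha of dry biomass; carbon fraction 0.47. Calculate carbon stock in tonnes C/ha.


Formula: Carbon Stock = Biomass * Carbon Fraction
C = 116.5 t/ha * 0.47
C = 54.8 t C/ha

54.8


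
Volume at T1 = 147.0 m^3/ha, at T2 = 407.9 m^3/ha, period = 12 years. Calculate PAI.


Formula: PAI = (V_T2 - V_T1) / (T2 - T1)
Volume increment = 407.9 - 147.0 = 260.9 m^3/ha
PAI = 260.9 / 12 = 21.74 m^3/ha/year

21.74


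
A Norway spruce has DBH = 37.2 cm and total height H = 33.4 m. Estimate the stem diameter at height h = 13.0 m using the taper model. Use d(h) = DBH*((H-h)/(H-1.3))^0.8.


Taper: d(h) = DBH * ((H - h) / (H - 1.3))^0.8
Numerator = H - h = 33.4 - 13.0 = 20.4 m
Denominator = H - 1.3 = 33.4 - 1.3 = 32.1 m
Ratio = 20.4 / 32.1 = 0.63551
d = 37.2 * 0.63551^0.8 = 25.9 cm

25.9


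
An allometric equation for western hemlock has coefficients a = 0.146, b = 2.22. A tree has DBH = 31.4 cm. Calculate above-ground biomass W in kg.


Formula: W = a * DBH^b  (allometric power law)
DBH^b = 31.4^2.22 = 2104.6691
W = 0.146 * 2104.6691 = 307.3 kg

307.3


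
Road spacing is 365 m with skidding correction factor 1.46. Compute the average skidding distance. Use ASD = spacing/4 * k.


Formula: ASD = (spacing / 4) * correction
Uncorrected distance = spacing / 4 = 365 / 4 = 91.25 m
ASD = 91.25 * 1.46 = 133 m

133


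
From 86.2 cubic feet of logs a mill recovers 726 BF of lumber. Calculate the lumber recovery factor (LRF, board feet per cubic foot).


Formula: LRF = Lumber Output (BF) / Log Input (ft^3)
LRF = 726 BF / 86.2 ft^3
LRF = 8.42 BF/ft^3

8.42


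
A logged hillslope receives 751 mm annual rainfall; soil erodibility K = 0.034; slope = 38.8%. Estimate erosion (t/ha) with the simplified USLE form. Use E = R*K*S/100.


Formula: E = R * K * S / 100  (simplified USLE)
R * K = 751 * 0.034 = 25.534
E = 25.534 * 38.8 / 100 = 9.91 t/ha

9.91


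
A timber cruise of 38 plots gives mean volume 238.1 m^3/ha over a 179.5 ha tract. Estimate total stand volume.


Formula: Total Volume = Mean Volume per ha * Total Area
Total Volume = 238.1 m^3/ha * 179.5 ha
Total Volume = 42739 m^3

42739


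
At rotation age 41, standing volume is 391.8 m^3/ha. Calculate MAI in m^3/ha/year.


Formula: MAI = Total Volume / Stand Age
MAI = 391.8 m^3/ha / 41 years
MAI = 9.56 m^3/ha/year

9.56


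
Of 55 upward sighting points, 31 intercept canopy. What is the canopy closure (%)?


Formula: Canopy closure = covered points / total points * 100
Closure = 31 / 55 * 100
Closure = 0.5636 * 100 = 56.4%

56.4


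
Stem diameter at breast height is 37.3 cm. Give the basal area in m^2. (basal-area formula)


Formula: BA = pi * (DBH/2)^2 / 10000  (cm^2 to m^2)
Radius = DBH/2 = 37.3/2 = 18.65 cm
BA = pi * 18.65^2 / 10000
   = 1092.7166 cm^2 / 10000
   = 0.1093 m^2

0.1093


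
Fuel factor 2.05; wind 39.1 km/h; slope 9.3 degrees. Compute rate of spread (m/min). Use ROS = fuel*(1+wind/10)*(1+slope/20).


Formula: ROS = fuel * (1 + wind/10) * (1 + slope/20)
Wind factor = 1 + 39.1/10 = 4.91
Slope factor = 1 + 9.3/20 = 1.465
ROS = 2.05 * 4.91 * 1.465 = 14.75 m/min

14.75


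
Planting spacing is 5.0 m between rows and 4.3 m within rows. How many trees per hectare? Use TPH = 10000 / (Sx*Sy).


Formula: TPH = 10000 m^2/ha / (spacing_x * spacing_y)
Area per tree = 5.0 m * 4.3 m = 21.5 m^2
TPH = 10000 / 21.5 = 465 trees/ha

465


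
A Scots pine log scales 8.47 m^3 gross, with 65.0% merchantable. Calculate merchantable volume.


Formula: MV = V_total * (merchantable_pct / 100)
Merchantable fraction = 65.0% / 100 = 0.65
MV = 8.47 m^3 * 0.65 = 5.506 m^3

5.506


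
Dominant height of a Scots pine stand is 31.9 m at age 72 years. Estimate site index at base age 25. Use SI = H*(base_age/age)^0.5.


Formula: SI = H_dom * (base_age / age)^0.5
Age ratio = 25 / 72 = 0.34722
sqrt(age_ratio) = 0.58926
SI = 31.9 * 0.58926 = 18.8 m

18.8


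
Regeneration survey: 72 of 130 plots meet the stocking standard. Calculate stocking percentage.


Formula: Stocking % = stocked plots / total plots * 100
Stocking = 72 / 130 * 100
Stocking = 0.5538 * 100 = 55.4%

55.4


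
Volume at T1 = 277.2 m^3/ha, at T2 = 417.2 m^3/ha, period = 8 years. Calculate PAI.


Formula: PAI = (V_T2 - V_T1) / (T2 - T1)
Volume increment = 417.2 - 277.2 = 140.0 m^3/ha
PAI = 140.0 / 8 = 17.5 m^3/ha/year

17.5


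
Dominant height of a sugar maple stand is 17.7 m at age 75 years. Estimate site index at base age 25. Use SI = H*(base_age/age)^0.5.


Formula: SI = H_dom * (base_age / age)^0.5
Age ratio = 25 / 75 = 0.33333
sqrt(age_ratio) = 0.57735
SI = 17.7 * 0.57735 = 10.2 m

10.2


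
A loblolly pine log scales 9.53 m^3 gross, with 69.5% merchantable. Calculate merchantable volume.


Formula: MV = V_total * (merchantable_pct / 100)
Merchantable fraction = 69.5% / 100 = 0.695
MV = 9.53 m^3 * 0.695 = 6.623 m^3

6.623


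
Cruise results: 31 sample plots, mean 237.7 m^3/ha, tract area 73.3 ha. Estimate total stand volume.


Formula: Total Volume = Mean Volume per ha * Total Area
Total Volume = 237.7 m^3/ha * 73.3 ha
Total Volume = 17423 m^3

17423


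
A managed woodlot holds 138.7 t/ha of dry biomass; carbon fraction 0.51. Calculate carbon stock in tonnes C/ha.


Formula: Carbon Stock = Biomass * Carbon Fraction
C = 138.7 t/ha * 0.51
C = 70.7 t C/ha

70.7


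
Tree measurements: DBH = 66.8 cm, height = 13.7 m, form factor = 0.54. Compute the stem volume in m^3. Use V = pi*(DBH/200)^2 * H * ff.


Formula: V = pi * (DBH/200)^2 * H * ff
Radius = DBH/200 = 66.8/200 = 0.334 m
Radius^2 = 0.334^2 = 0.111556 m^2
V = pi * 0.111556 * 13.7 * 0.54
V = 2.593 m^3

2.593


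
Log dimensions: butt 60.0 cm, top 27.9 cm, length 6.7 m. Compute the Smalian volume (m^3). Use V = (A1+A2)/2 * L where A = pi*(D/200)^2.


Smalian: V = (A1 + A2)/2 * L,  A = pi*(D/200)^2
A1 = pi*(60.0/200)^2 = 0.282743 m^2
A2 = pi*(27.9/200)^2 = 0.061136 m^2
V = (0.282743+0.061136)/2*6.7 = 1.152 m^3

1.152


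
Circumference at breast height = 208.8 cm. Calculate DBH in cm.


Formula: DBH = C / pi
DBH = 208.8 / pi
pi = 3.14159...
DBH = 66.5 cm

66.5


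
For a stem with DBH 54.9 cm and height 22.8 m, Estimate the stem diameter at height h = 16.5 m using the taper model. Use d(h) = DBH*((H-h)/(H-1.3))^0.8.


Taper: d(h) = DBH * ((H - h) / (H - 1.3))^0.8
Numerator = H - h = 22.8 - 16.5 = 6.3 m
Denominator = H - 1.3 = 22.8 - 1.3 = 21.5 m
Ratio = 6.3 / 21.5 = 0.29302
d = 54.9 * 0.29302^0.8 = 20.6 cm

20.6


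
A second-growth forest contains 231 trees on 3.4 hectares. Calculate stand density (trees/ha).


Formula: Stand Density = N_trees / Area_ha
Density = 231 trees / 3.4 ha
Density = 68 trees/ha

68


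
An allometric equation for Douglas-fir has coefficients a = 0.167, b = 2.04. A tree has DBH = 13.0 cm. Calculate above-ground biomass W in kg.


Formula: W = a * DBH^b  (allometric power law)
DBH^b = 13.0^2.04 = 187.2597
W = 0.167 * 187.2597 = 31.3 kg

31.3


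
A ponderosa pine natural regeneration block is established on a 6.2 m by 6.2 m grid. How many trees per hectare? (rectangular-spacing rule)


Formula: TPH = 10000 m^2/ha / (spacing_x * spacing_y)
Area per tree = 6.2 m * 6.2 m = 38.44 m^2
TPH = 10000 / 38.44 = 260 trees/ha

260


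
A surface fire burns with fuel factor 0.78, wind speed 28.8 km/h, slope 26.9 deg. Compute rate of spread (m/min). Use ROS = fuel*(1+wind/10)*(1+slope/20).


Formula: ROS = fuel * (1 + wind/10) * (1 + slope/20)
Wind factor = 1 + 28.8/10 = 3.88
Slope factor = 1 + 26.9/20 = 2.345
ROS = 0.78 * 3.88 * 2.345 = 7.1 m/min

7.1


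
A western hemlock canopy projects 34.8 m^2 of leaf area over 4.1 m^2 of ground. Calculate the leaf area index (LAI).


Formula: LAI = total leaf area / ground area  (dimensionless)
LAI = 34.8 m^2 / 4.1 m^2
LAI = 8.49

8.49


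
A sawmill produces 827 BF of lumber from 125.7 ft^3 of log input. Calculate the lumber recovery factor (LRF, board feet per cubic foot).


Formula: LRF = Lumber Output (BF) / Log Input (ft^3)
LRF = 827 BF / 125.7 ft^3
LRF = 6.58 BF/ft^3

6.58


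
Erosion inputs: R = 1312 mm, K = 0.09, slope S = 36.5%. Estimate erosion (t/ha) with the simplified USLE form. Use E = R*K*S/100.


Formula: E = R * K * S / 100  (simplified USLE)
R * K = 1312 * 0.09 = 118.08
E = 118.08 * 36.5 / 100 = 43.1 t/ha

43.1


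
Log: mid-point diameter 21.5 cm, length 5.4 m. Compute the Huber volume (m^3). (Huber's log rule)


Huber: V = Am * L,  Am = pi*(Dm/200)^2
Am = pi*(21.5/200)^2 = 0.036305 m^2
V = 0.036305*5.4 = 0.196 m^3

0.196


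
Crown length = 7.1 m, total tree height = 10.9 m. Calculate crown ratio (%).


Formula: Crown Ratio = (Crown Length / Total Height) * 100
CR = (7.1 m / 10.9 m) * 100
CR = 0.6514 * 100 = 65.1%

65.1


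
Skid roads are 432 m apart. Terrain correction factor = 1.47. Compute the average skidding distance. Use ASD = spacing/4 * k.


Formula: ASD = (spacing / 4) * correction
Uncorrected distance = spacing / 4 = 432 / 4 = 108 m
ASD = 108 * 1.47 = 159 m

159


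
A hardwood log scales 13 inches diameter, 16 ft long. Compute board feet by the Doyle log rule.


Doyle: BF = (D - 4)^2 * L / 16
Adjusted diameter = 13 - 4 = 9 in
(D-4)^2 = 9^2 = 81
BF = 81 * 16 / 16 = 81 BF

81


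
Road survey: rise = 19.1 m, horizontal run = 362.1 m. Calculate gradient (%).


Formula: Gradient = rise / run * 100
Gradient = 19.1 / 362.1 * 100 = 5.3%

5.3


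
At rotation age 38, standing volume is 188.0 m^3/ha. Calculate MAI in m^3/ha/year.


Formula: MAI = Total Volume / Stand Age
MAI = 188.0 m^3/ha / 38 years
MAI = 4.95 m^3/ha/year

4.95


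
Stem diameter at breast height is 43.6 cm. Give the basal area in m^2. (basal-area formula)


Formula: BA = pi * (DBH/2)^2 / 10000  (cm^2 to m^2)
Radius = DBH/2 = 43.6/2 = 21.8 cm
BA = pi * 21.8^2 / 10000
   = 1493.0105 cm^2 / 10000
   = 0.1493 m^2

0.1493


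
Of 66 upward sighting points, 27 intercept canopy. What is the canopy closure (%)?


Formula: Canopy closure = covered points / total points * 100
Closure = 27 / 66 * 100
Closure = 0.4091 * 100 = 40.9%

40.9


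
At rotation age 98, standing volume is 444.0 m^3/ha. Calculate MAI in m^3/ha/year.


Formula: MAI = Total Volume / Stand Age
MAI = 444.0 m^3/ha / 98 years
MAI = 4.53 m^3/ha/year

4.53


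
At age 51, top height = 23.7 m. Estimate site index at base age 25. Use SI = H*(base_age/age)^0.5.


Formula: SI = H_dom * (base_age / age)^0.5
Age ratio = 25 / 51 = 0.4902
sqrt(age_ratio) = 0.70014
SI = 23.7 * 0.70014 = 16.6 m

16.6


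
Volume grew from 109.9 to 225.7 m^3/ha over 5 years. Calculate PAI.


Formula: PAI = (V_T2 - V_T1) / (T2 - T1)
Volume increment = 225.7 - 109.9 = 115.8 m^3/ha
PAI = 115.8 / 5 = 23.16 m^3/ha/year

23.16


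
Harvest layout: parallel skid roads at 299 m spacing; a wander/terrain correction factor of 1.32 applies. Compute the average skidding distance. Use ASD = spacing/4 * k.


Formula: ASD = (spacing / 4) * correction
Uncorrected distance = spacing / 4 = 299 / 4 = 74.75 m
ASD = 74.75 * 1.32 = 99 m

99


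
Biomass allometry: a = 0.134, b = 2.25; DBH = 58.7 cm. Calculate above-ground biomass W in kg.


Formula: W = a * DBH^b  (allometric power law)
DBH^b = 58.7^2.25 = 9537.5258
W = 0.134 * 9537.5258 = 1278.0 kg

1278.0


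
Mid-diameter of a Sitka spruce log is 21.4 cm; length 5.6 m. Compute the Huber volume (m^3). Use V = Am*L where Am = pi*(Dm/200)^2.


Huber: V = Am * L,  Am = pi*(Dm/200)^2
Am = pi*(21.4/200)^2 = 0.035968 m^2
V = 0.035968*5.6 = 0.2014 m^3

0.2014


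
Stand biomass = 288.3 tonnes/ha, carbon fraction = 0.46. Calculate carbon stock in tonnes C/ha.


Formula: Carbon Stock = Biomass * Carbon Fraction
C = 288.3 t/ha * 0.46
C = 132.6 t C/ha

132.6


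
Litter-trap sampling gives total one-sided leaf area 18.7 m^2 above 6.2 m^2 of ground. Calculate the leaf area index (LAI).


Formula: LAI = total leaf area / ground area  (dimensionless)
LAI = 18.7 m^2 / 6.2 m^2
LAI = 3.02

3.02


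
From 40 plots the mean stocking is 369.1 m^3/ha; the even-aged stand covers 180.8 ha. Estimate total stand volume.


Formula: Total Volume = Mean Volume per ha * Total Area
Total Volume = 369.1 m^3/ha * 180.8 ha
Total Volume = 66733 m^3

66733


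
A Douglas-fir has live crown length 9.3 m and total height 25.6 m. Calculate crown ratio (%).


Formula: Crown Ratio = (Crown Length / Total Height) * 100
CR = (9.3 m / 25.6 m) * 100
CR = 0.3633 * 100 = 36.3%

36.3


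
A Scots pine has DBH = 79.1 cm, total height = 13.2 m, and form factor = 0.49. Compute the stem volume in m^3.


Formula: V = pi * (DBH/200)^2 * H * ff
Radius = DBH/200 = 79.1/200 = 0.3955 m
Radius^2 = 0.3955^2 = 0.15642025 m^2
V = pi * 0.15642025 * 13.2 * 0.49
V = 3.178 m^3

3.178


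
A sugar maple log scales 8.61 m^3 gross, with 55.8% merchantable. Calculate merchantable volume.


Formula: MV = V_total * (merchantable_pct / 100)
Merchantable fraction = 55.8% / 100 = 0.558
MV = 8.61 m^3 * 0.558 = 4.804 m^3

4.804


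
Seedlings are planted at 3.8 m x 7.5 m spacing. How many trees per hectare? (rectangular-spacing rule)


Formula: TPH = 10000 m^2/ha / (spacing_x * spacing_y)
Area per tree = 3.8 m * 7.5 m = 28.5 m^2
TPH = 10000 / 28.5 = 351 trees/ha

351


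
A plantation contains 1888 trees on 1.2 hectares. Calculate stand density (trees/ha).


Formula: Stand Density = N_trees / Area_ha
Density = 1888 trees / 1.2 ha
Density = 1573 trees/ha

1573


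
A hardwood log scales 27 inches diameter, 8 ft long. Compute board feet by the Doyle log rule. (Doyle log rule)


Doyle: BF = (D - 4)^2 * L / 16
Adjusted diameter = 27 - 4 = 23 in
(D-4)^2 = 23^2 = 529
BF = 529 * 8 / 16 = 265 BF

265


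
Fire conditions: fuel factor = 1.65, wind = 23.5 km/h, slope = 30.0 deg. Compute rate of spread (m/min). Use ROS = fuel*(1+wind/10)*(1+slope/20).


Formula: ROS = fuel * (1 + wind/10) * (1 + slope/20)
Wind factor = 1 + 23.5/10 = 3.35
Slope factor = 1 + 30.0/20 = 2.5
ROS = 1.65 * 3.35 * 2.5 = 13.82 m/min

13.82


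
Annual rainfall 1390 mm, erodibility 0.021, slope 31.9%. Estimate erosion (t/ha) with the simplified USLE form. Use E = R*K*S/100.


Formula: E = R * K * S / 100  (simplified USLE)
R * K = 1390 * 0.021 = 29.19
E = 29.19 * 31.9 / 100 = 9.31 t/ha

9.31


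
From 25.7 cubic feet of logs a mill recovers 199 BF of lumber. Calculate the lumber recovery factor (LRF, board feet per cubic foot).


Formula: LRF = Lumber Output (BF) / Log Input (ft^3)
LRF = 199 BF / 25.7 ft^3
LRF = 7.74 BF/ft^3

7.74


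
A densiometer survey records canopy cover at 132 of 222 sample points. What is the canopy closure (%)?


Formula: Canopy closure = covered points / total points * 100
Closure = 132 / 222 * 100
Closure = 0.5946 * 100 = 59.5%

59.5


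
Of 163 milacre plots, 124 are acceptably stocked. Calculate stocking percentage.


Formula: Stocking % = stocked plots / total plots * 100
Stocking = 124 / 163 * 100
Stocking = 0.7607 * 100 = 76.1%

76.1


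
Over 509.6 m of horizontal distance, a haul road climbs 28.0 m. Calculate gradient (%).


Formula: Gradient = rise / run * 100
Gradient = 28.0 / 509.6 * 100 = 5.5%

5.5
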